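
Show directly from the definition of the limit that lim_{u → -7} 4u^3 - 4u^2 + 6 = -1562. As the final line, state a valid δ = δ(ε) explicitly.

δ = min(1, ε/736)

Fix ε > 0. We want δ > 0 such that 0 < |u + 7| < δ implies |(4u^3 - 4u^2 + 6) + 1562| < ε.
(4u^3 - 4u^2 + 6) + 1562 = 4u^3 - 4u^2 + 1568 = (u + 7)(4u^2 - 32u + 224).
So |(4u^3 - 4u^2 + 6) + 1562| = |u + 7|·|4u^2 - 32u + 224|.
Assume first that |u + 7| < 1, so |u| < 8. Then |4u^2 - 32u + 224| ≤ 4·8^2 + 32·8 + 224 = 736.
Hence |(4u^3 - 4u^2 + 6) + 1562| ≤ 736|u + 7| < ε provided |u + 7| < ε/736.
Take δ = min(1, ε/736). Then 0 < |u + 7| < δ gives both |u + 7| < 1 and |u + 7| < ε/736, so |(4u^3 - 4u^2 + 6) + 1562| < ε.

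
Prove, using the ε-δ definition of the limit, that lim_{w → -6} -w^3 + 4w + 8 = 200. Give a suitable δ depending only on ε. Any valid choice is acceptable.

δ = min(1, ε/123)

Let ε > 0. We want δ > 0 such that 0 < |w + 6| < δ implies |(-w^3 + 4w + 8) − 200| < ε.
(-w^3 + 4w + 8) − 200 = -w^3 + 4w - 192 = (w + 6)(-w^2 + 6w - 32).
So |(-w^3 + 4w + 8) − 200| = |w + 6|·|-w^2 + 6w - 32|.
Require δ ≤ 1. Then |w + 6| < 1 gives |w| < 7, and by the triangle inequality |-w^2 + 6w - 32| ≤ 7^2 + 6·7 + 32 = 123.
Hence |(-w^3 + 4w + 8) − 200| ≤ 123|w + 6| < ε provided |w + 6| < ε/123.
Choosing δ = min(1, ε/123) ensures both conditions, hence |(-w^3 + 4w + 8) − 200| < ε.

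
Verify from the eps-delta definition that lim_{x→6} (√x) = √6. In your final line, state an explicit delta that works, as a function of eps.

delta = min(6, √6·eps)

Let eps > 0 be given. We want delta > 0 such that 0 < |x − 6| < delta implies |√x − √6| < eps.
Rationalise: √x − √6 = (x − 6)/(√x + √6), so |√x − √6| = |x − 6|/(√x + √6).
Restrict delta ≤ 6 so that |x − 6| < 6 forces x > 0, and then √x + √6 > √6.
Hence |√x − √6| < |x − 6|/√6, which is < eps once |x − 6| < √6·eps.
Take delta = min(6, √6·eps). If 0 < |x − 6| < delta then x > 0 and |√x − √6| < |x − 6|/√6 < eps.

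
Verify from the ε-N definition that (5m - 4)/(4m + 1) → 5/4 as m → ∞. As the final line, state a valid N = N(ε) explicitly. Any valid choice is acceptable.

Let ε > 0 be given. For m ≥ 1, |(5m - 4)/(4m + 1) − (5/4)| = |-21|/(4(4m + 1)) = 21/(4(4m + 1)).
Since 4m + 1 ≥ 4m for m ≥ 1, this is ≤ 21/(4·4m) = (21/16)/m.
So |(5m - 4)/(4m + 1) − (5/4)| < ε whenever m > (21/16)/ε.
Take N = (21/16)/ε. If m > N then |(5m - 4)/(4m + 1) − (5/4)| ≤ (21/16)/m < ε.

N = (21/16)/ε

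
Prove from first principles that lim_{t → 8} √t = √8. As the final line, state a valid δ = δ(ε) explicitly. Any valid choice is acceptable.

δ = min(8, √8·ε)

Suppose ε > 0. We want δ > 0 such that 0 < |t − 8| < δ implies |√t − √8| < ε.
Rationalise: √t − √8 = (t − 8)/(√t + √8), so |√t − √8| = |t − 8|/(√t + √8).
Restrict δ ≤ 8 so that |t − 8| < 8 forces t > 0, and then √t + √8 > √8.
Hence |√t − √8| < |t − 8|/√8, which is < ε once |t − 8| < √8·ε.
Take δ = min(8, √8·ε). If 0 < |t − 8| < δ then t > 0 and |√t − √8| < |t − 8|/√8 < ε.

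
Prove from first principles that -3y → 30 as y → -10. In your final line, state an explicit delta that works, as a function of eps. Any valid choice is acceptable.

Let eps > 0. We need delta > 0 so that 0 < |y + 10| < delta implies |(-3y) − 30| < eps.
Since (-3y) − 30 = -3(y + 10), we have |(-3y) − 30| = 3|y + 10|.
Thus it suffices that |y + 10| < eps/3.
Take delta = eps/3. If 0 < |y + 10| < delta then |(-3y) − 30| = 3|y + 10| < 3·(eps/3) = eps.

delta = eps/3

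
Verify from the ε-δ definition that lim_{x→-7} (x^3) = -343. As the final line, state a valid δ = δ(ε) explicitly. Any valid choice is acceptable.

δ = min(1, ε/169)

Fix ε > 0. We seek δ > 0 with 0 < |x + 7| < δ ⇒ |x^3 + 343| < ε.
Factor: x^3 + 343 = (x + 7)(x^2 - 7x + 49), so |x^3 + 343| = |x + 7|·|x^2 - 7x + 49|.
Impose δ ≤ 1 so that |x| < 8; then |x^2 - 7x + 49| ≤ 169.
Hence |x^3 + 343| ≤ 169|x + 7|, which is < ε once |x + 7| < ε/169.
Take δ = min(1, ε/169). If 0 < |x + 7| < δ then both bounds hold and |x^3 + 343| ≤ 169|x + 7| < 169·(ε/169) = ε.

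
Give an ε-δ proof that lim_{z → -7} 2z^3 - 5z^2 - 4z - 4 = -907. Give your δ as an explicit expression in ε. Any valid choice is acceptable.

Let ε > 0 be given. We want δ > 0 such that 0 < |z + 7| < δ implies |(2z^3 - 5z^2 - 4z - 4) + 907| < ε.
(2z^3 - 5z^2 - 4z - 4) + 907 = 2z^3 - 5z^2 - 4z + 903 = (z + 7)(2z^2 - 19z + 129).
So |(2z^3 - 5z^2 - 4z - 4) + 907| = |z + 7|·|2z^2 - 19z + 129|.
Require δ ≤ 2. Then |z + 7| < 2 gives |z| < 9, and by the triangle inequality |2z^2 - 19z + 129| ≤ 2·9^2 + 19·9 + 129 = 462.
Hence |(2z^3 - 5z^2 - 4z - 4) + 907| ≤ 462|z + 7| < ε provided |z + 7| < ε/462.
Take δ = min(2, ε/462). Then 0 < |z + 7| < δ gives both |z + 7| < 2 and |z + 7| < ε/462, so |(2z^3 - 5z^2 - 4z - 4) + 907| < ε.

δ = min(2, ε/462)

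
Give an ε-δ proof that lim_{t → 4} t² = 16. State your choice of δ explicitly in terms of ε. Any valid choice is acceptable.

δ = min(1, ε/9)

Suppose ε > 0. We seek δ > 0 with 0 < |t − 4| < δ ⇒ |t² − 16| < ε.
Factor: t² − 16 = (t − 4)(t + 4), so |t² − 16| = |t − 4|·|t + 4|.
Restrict δ ≤ 1. Then |t − 4| < 1 gives |t| < 5, so by the triangle inequality |t + 4| ≤ 5 + 4 = 9.
Hence |t² − 16| ≤ 9|t − 4|, which is < ε once |t − 4| < ε/9.
Take δ = min(1, ε/9). If 0 < |t − 4| < δ then both bounds hold and |t² − 16| ≤ 9|t − 4| < 9·(ε/9) = ε.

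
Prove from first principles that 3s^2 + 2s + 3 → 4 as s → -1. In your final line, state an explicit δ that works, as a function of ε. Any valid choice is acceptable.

Suppose ε > 0. We want δ > 0 such that 0 < |s + 1| < δ implies |(3s^2 + 2s + 3) − 4| < ε.
(3s^2 + 2s + 3) − 4 = 3s^2 + 2s - 1 = (s + 1)(3s - 1).
So |(3s^2 + 2s + 3) − 4| = |s + 1|·|3s - 1|.
Require δ ≤ 1. Then |s + 1| < 1 gives |s| < 2, and by the triangle inequality |3s - 1| ≤ 3·2 + 1 = 7.
Hence |(3s^2 + 2s + 3) − 4| ≤ 7|s + 1| < ε provided |s + 1| < ε/7.
Choosing δ = min(1, ε/7) ensures both conditions, hence |(3s^2 + 2s + 3) − 4| < ε.

δ = min(1, ε/7)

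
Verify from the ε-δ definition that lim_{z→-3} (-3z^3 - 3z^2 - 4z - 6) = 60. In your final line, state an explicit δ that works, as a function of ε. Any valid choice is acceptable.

Fix ε > 0. We want δ > 0 such that 0 < |z + 3| < δ implies |(-3z^3 - 3z^2 - 4z - 6) − 60| < ε.
(-3z^3 - 3z^2 - 4z - 6) − 60 = -3z^3 - 3z^2 - 4z - 66 = (z + 3)(-3z^2 + 6z - 22).
So |(-3z^3 - 3z^2 - 4z - 6) − 60| = |z + 3|·|-3z^2 + 6z - 22|.
Require δ ≤ 2. Then |z + 3| < 2 gives |z| < 5, and by the triangle inequality |-3z^2 + 6z - 22| ≤ 3·5^2 + 6·5 + 22 = 127.
Hence |(-3z^3 - 3z^2 - 4z - 6) − 60| ≤ 127|z + 3| < ε provided |z + 3| < ε/127.
Take δ = min(2, ε/127). Then 0 < |z + 3| < δ gives both |z + 3| < 2 and |z + 3| < ε/127, so |(-3z^3 - 3z^2 - 4z - 6) − 60| < ε.

δ = min(2, ε/127)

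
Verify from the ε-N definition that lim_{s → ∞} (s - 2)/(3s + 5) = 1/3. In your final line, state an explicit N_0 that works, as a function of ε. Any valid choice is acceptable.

N_0 = (11/9)/ε

Let ε > 0. We seek N_0 > 0 such that s > N_0 implies |(s - 2)/(3s + 5) − (1/3)| < ε.
(s - 2)/(3s + 5) − (1/3) = (3(s - 2) − (3s + 5)) / (3(3s + 5)) = -11/(3(3s + 5)).
For s > 0 we have 3s + 5 > 3s, so |(s - 2)/(3s + 5) − (1/3)| = 11/(3(3s + 5)) < 11/(3·3s) = (11/9)/s.
Thus |(s - 2)/(3s + 5) − (1/3)| < ε whenever s > (11/9)/ε.
Take N_0 = (11/9)/ε. If s > N_0 then |(s - 2)/(3s + 5) − (1/3)| < (11/9)/s < ε.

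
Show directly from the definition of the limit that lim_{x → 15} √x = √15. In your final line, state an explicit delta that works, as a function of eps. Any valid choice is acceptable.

delta = min(15, √15·eps)

Fix eps > 0. We want delta > 0 such that 0 < |x − 15| < delta implies |√x − √15| < eps.
Rationalise: √x − √15 = (x − 15)/(√x + √15), so |√x − √15| = |x − 15|/(√x + √15).
Restrict delta ≤ 15 so that |x − 15| < 15 forces x > 0, and then √x + √15 > √15.
Hence |√x − √15| < |x − 15|/√15, which is < eps once |x − 15| < √15·eps.
Take delta = min(15, √15·eps). If 0 < |x − 15| < delta then x > 0 and |√x − √15| < |x − 15|/√15 < eps.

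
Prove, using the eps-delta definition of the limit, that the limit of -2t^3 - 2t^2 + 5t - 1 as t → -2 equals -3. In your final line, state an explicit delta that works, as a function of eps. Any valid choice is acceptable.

Fix eps > 0. We want delta > 0 such that 0 < |t + 2| < delta implies |(-2t^3 - 2t^2 + 5t - 1) + 3| < eps.
(-2t^3 - 2t^2 + 5t - 1) + 3 = -2t^3 - 2t^2 + 5t + 2 = (t + 2)(-2t^2 + 2t + 1).
So |(-2t^3 - 2t^2 + 5t - 1) + 3| = |t + 2|·|-2t^2 + 2t + 1|.
Require delta ≤ 1. Then |t + 2| < 1 gives |t| < 3, and by the triangle inequality |-2t^2 + 2t + 1| ≤ 2·3^2 + 2·3 + 1 = 25.
Hence |(-2t^3 - 2t^2 + 5t - 1) + 3| ≤ 25|t + 2| < eps provided |t + 2| < eps/25.
Take delta = min(1, eps/25). Then 0 < |t + 2| < delta gives both |t + 2| < 1 and |t + 2| < eps/25, so |(-2t^3 - 2t^2 + 5t - 1) + 3| < eps.

delta = min(1, eps/25)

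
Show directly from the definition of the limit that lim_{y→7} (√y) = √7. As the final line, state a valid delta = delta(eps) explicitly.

delta = min(7, √7·eps)

Fix eps > 0. We want delta > 0 such that 0 < |y − 7| < delta implies |√y − √7| < eps.
Rationalise: √y − √7 = (y − 7)/(√y + √7), so |√y − √7| = |y − 7|/(√y + √7).
Restrict delta ≤ 7 so that |y − 7| < 7 forces y > 0, and then √y + √7 > √7.
Hence |√y − √7| < |y − 7|/√7, which is < eps once |y − 7| < √7·eps.
Take delta = min(7, √7·eps). If 0 < |y − 7| < delta then y > 0 and |√y − √7| < |y − 7|/√7 < eps.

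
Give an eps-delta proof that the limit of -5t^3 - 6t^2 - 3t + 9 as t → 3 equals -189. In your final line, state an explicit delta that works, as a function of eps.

Let eps > 0. We want delta > 0 such that 0 < |t − 3| < delta implies |(-5t^3 - 6t^2 - 3t + 9) + 189| < eps.
(-5t^3 - 6t^2 - 3t + 9) + 189 = -5t^3 - 6t^2 - 3t + 198 = (t − 3)(-5t^2 - 21t - 66).
So |(-5t^3 - 6t^2 - 3t + 9) + 189| = |t − 3|·|-5t^2 - 21t - 66|.
Require delta ≤ 1. Then |t − 3| < 1 gives |t| < 4, and by the triangle inequality |-5t^2 - 21t - 66| ≤ 5·4^2 + 21·4 + 66 = 230.
Hence |(-5t^3 - 6t^2 - 3t + 9) + 189| ≤ 230|t − 3| < eps provided |t − 3| < eps/230.
Take delta = min(1, eps/230). Then 0 < |t − 3| < delta gives both |t − 3| < 1 and |t − 3| < eps/230, so |(-5t^3 - 6t^2 - 3t + 9) + 189| < eps.

delta = min(1, eps/230)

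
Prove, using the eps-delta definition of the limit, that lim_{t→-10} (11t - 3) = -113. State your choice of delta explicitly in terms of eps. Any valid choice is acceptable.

Let eps > 0 be given. We need delta > 0 so that 0 < |t + 10| < delta implies |(11t - 3) + 113| < eps.
Since (11t - 3) + 113 = 11(t + 10), we have |(11t - 3) + 113| = 11|t + 10|.
So 11|t + 10| < eps exactly when |t + 10| < eps/11.
Take delta = eps/11. If 0 < |t + 10| < delta then |(11t - 3) + 113| = 11|t + 10| < 11·(eps/11) = eps.

delta = eps/11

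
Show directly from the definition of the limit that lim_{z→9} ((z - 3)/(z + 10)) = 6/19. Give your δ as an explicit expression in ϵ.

Let ϵ > 0. We want δ > 0 with 0 < |z − 9| < δ ⇒ |(z - 3)/(z + 10) − (6/19)| < ϵ.
Combining over a common denominator, (z - 3)/(z + 10) − (6/19) = [(z - 3)·19 − 6·(z + 10)] / [19·(z + 10)] = 13(z − 9) / (19(z + 10)).
So |(z - 3)/(z + 10) − (6/19)| = 13|z − 9| / (19·|z + 10|).
Restrict δ ≤ 19/2. Then |z − 9| < 19/2 gives |z + 10| = |(z − 9) + 19| ≥ 19 − 19/2 = 19/2.
Hence |(z - 3)/(z + 10) − (6/19)| < 13|z − 9|/(19·(19/2)) = (26/361)|z − 9|, which is < ϵ once |z − 9| < (361/26)ϵ.
Take δ = min(19/2, (361/26)ϵ). Then 0 < |z − 9| < δ forces both bounds, so |(z - 3)/(z + 10) − (6/19)| < ϵ.

δ = min(19/2, (361/26)ϵ)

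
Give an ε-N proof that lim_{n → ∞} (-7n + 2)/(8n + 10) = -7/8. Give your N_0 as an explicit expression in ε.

Fix ε > 0. For n ≥ 1, |(-7n + 2)/(8n + 10) + 7/8| = |86|/(8(8n + 10)) = 86/(8(8n + 10)).
Since 8n + 10 ≥ 8n for n ≥ 1, this is ≤ 86/(8·8n) = (43/32)/n.
So |(-7n + 2)/(8n + 10) + 7/8| < ε whenever n > (43/32)/ε.
Take N_0 = (43/32)/ε. If n > N_0 then |(-7n + 2)/(8n + 10) + 7/8| ≤ (43/32)/n < ε.

N_0 = (43/32)/ε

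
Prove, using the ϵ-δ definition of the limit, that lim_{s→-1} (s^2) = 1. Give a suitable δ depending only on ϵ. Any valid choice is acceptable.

δ = min(2, ϵ/4)

Suppose ϵ > 0. We seek δ > 0 with 0 < |s + 1| < δ ⇒ |s^2 − 1| < ϵ.
Factor: s^2 − 1 = (s + 1)(s - 1), so |s^2 − 1| = |s + 1|·|s - 1|.
Impose δ ≤ 2 so that |s| < 3; then |s - 1| ≤ 4.
Hence |s^2 − 1| ≤ 4|s + 1|, which is < ϵ once |s + 1| < ϵ/4.
Take δ = min(2, ϵ/4). If 0 < |s + 1| < δ then both bounds hold and |s^2 − 1| ≤ 4|s + 1| < 4·(ϵ/4) = ϵ.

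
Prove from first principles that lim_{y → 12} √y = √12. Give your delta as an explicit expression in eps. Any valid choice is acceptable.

delta = min(12, √12·eps)

Let eps > 0 be given. We want delta > 0 such that 0 < |y − 12| < delta implies |√y − √12| < eps.
Rationalise: √y − √12 = (y − 12)/(√y + √12), so |√y − √12| = |y − 12|/(√y + √12).
Restrict delta ≤ 12 so that |y − 12| < 12 forces y > 0, and then √y + √12 > √12.
Hence |√y − √12| < |y − 12|/√12, which is < eps once |y − 12| < √12·eps.
Take delta = min(12, √12·eps). If 0 < |y − 12| < delta then y > 0 and |√y − √12| < |y − 12|/√12 < eps.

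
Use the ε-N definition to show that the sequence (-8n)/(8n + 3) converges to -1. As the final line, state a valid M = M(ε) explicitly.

M = (3/8)/ε

Suppose ε > 0. For n ≥ 1, |(-8n)/(8n + 3) + 1| = |24|/(8(8n + 3)) = 24/(8(8n + 3)).
Since 8n + 3 ≥ 8n for n ≥ 1, this is ≤ 24/(8·8n) = (3/8)/n.
So |(-8n)/(8n + 3) + 1| < ε whenever n > (3/8)/ε.
Take M = (3/8)/ε. If n > M then |(-8n)/(8n + 3) + 1| ≤ (3/8)/n < ε.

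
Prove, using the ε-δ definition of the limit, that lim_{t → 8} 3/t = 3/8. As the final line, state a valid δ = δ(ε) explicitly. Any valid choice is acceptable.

Suppose ε > 0. We seek δ > 0 such that 0 < |t − 8| < δ implies |3/t − (3/8)| < ε.
|3/t − (3/8)| = 3·|8 − t|/(8·|t|) = 3|t − 8|/(8|t|).
Require δ ≤ 4 so that |t| > 8 − 4 = 4, hence 8|t| > 32.
Then |3/t − (3/8)| < 3|t − 8|/32, which is < ε when |t − 8| < (32/3)ε.
Take δ = min(4, (32/3)ε). Then 0 < |t − 8| < δ gives both |t − 8| < 4 and |t − 8| < (32/3)ε, so |3/t − (3/8)| < ε.

δ = min(4, (32/3)ε)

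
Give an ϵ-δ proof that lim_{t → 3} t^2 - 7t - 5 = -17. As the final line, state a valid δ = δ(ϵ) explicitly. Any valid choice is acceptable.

Let ϵ > 0 be given. We want δ > 0 such that 0 < |t − 3| < δ implies |(t^2 - 7t - 5) + 17| < ϵ.
(t^2 - 7t - 5) + 17 = t^2 - 7t + 12 = (t − 3)(t - 4).
So |(t^2 - 7t - 5) + 17| = |t − 3|·|t - 4|.
Require δ ≤ 1. Then |t − 3| < 1 gives |t| < 4, and by the triangle inequality |t - 4| ≤ 4 + 4 = 8.
Hence |(t^2 - 7t - 5) + 17| ≤ 8|t − 3| < ϵ provided |t − 3| < ϵ/8.
Take δ = min(1, ϵ/8). Then 0 < |t − 3| < δ gives both |t − 3| < 1 and |t − 3| < ϵ/8, so |(t^2 - 7t - 5) + 17| < ϵ.

δ = min(1, ϵ/8)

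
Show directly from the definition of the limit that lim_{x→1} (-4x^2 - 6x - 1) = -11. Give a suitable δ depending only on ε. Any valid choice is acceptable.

Fix ε > 0. We want δ > 0 such that 0 < |x − 1| < δ implies |(-4x^2 - 6x - 1) + 11| < ε.
(-4x^2 - 6x - 1) + 11 = -4x^2 - 6x + 10 = (x − 1)(-4x - 10).
So |(-4x^2 - 6x - 1) + 11| = |x − 1|·|-4x - 10|.
Require δ ≤ 1. Then |x − 1| < 1 gives |x| < 2, and by the triangle inequality |-4x - 10| ≤ 4·2 + 10 = 18.
Hence |(-4x^2 - 6x - 1) + 11| ≤ 18|x − 1| < ε provided |x − 1| < ε/18.
Choosing δ = min(1, ε/18) ensures both conditions, hence |(-4x^2 - 6x - 1) + 11| < ε.

δ = min(1, ε/18)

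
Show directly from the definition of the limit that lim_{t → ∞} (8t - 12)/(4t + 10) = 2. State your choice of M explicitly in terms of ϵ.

Let ϵ > 0 be given. We seek M > 0 such that t > M implies |(8t - 12)/(4t + 10) − 2| < ϵ.
(8t - 12)/(4t + 10) − 2 = (4(8t - 12) − 8(4t + 10)) / (4(4t + 10)) = -128/(4(4t + 10)).
For t > 0 we have 4t + 10 > 4t, so |(8t - 12)/(4t + 10) − 2| = 128/(4(4t + 10)) < 128/(4·4t) = 8/t.
Thus |(8t - 12)/(4t + 10) − 2| < ϵ whenever t > 8/ϵ.
Take M = 8/ϵ. If t > M then |(8t - 12)/(4t + 10) − 2| < 8/t < ϵ.

M = 8/ϵ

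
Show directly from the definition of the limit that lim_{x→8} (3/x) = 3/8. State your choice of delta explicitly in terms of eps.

Fix eps > 0. We seek delta > 0 such that 0 < |x − 8| < delta implies |3/x − (3/8)| < eps.
|3/x − (3/8)| = 3·|8 − x|/(8·|x|) = 3|x − 8|/(8|x|).
Require delta ≤ 4 so that |x| > 8 − 4 = 4, hence 8|x| > 32.
Then |3/x − (3/8)| < 3|x − 8|/32, which is < eps when |x − 8| < (32/3)eps.
Take delta = min(4, (32/3)eps). Then 0 < |x − 8| < delta gives both |x − 8| < 4 and |x − 8| < (32/3)eps, so |3/x − (3/8)| < eps.

delta = min(4, (32/3)eps)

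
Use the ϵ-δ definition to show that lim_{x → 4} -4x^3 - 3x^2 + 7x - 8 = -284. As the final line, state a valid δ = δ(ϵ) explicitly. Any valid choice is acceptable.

Suppose ϵ > 0. We want δ > 0 such that 0 < |x − 4| < δ implies |(-4x^3 - 3x^2 + 7x - 8) + 284| < ϵ.
(-4x^3 - 3x^2 + 7x - 8) + 284 = -4x^3 - 3x^2 + 7x + 276 = (x − 4)(-4x^2 - 19x - 69).
So |(-4x^3 - 3x^2 + 7x - 8) + 284| = |x − 4|·|-4x^2 - 19x - 69|.
Assume first that |x − 4| < 2, so |x| < 6. Then |-4x^2 - 19x - 69| ≤ 4·6^2 + 19·6 + 69 = 327.
Hence |(-4x^3 - 3x^2 + 7x - 8) + 284| ≤ 327|x − 4| < ϵ provided |x − 4| < ϵ/327.
Choosing δ = min(2, ϵ/327) ensures both conditions, hence |(-4x^3 - 3x^2 + 7x - 8) + 284| < ϵ.

δ = min(2, ϵ/327)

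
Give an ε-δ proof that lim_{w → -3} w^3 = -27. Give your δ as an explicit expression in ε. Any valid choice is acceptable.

Let ε > 0 be given. We seek δ > 0 with 0 < |w + 3| < δ ⇒ |w^3 + 27| < ε.
Factor: w^3 + 27 = (w + 3)(w^2 - 3w + 9), so |w^3 + 27| = |w + 3|·|w^2 - 3w + 9|.
Restrict δ ≤ 1. Then |w + 3| < 1 gives |w| < 4, so by the triangle inequality |w^2 - 3w + 9| ≤ 4^2 + 3·4 + 9 = 37.
Hence |w^3 + 27| ≤ 37|w + 3|, which is < ε once |w + 3| < ε/37.
Take δ = min(1, ε/37). If 0 < |w + 3| < δ then both bounds hold and |w^3 + 27| ≤ 37|w + 3| < 37·(ε/37) = ε.

δ = min(1, ε/37)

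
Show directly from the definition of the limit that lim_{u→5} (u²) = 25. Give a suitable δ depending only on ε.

Let ε > 0 be given. We seek δ > 0 with 0 < |u − 5| < δ ⇒ |u² − 25| < ε.
Factor: u² − 25 = (u − 5)(u + 5), so |u² − 25| = |u − 5|·|u + 5|.
Restrict δ ≤ 1. Then |u − 5| < 1 gives |u| < 6, so by the triangle inequality |u + 5| ≤ 6 + 5 = 11.
Hence |u² − 25| ≤ 11|u − 5|, which is < ε once |u − 5| < ε/11.
Take δ = min(1, ε/11). If 0 < |u − 5| < δ then both bounds hold and |u² − 25| ≤ 11|u − 5| < 11·(ε/11) = ε.

δ = min(1, ε/11)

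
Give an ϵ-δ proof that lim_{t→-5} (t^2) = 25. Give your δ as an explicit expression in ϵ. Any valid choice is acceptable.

Let ϵ > 0 be given. We seek δ > 0 with 0 < |t + 5| < δ ⇒ |t^2 − 25| < ϵ.
Factor: t^2 − 25 = (t + 5)(t - 5), so |t^2 − 25| = |t + 5|·|t - 5|.
Impose δ ≤ 1 so that |t| < 6; then |t - 5| ≤ 11.
Hence |t^2 − 25| ≤ 11|t + 5|, which is < ϵ once |t + 5| < ϵ/11.
Take δ = min(1, ϵ/11). If 0 < |t + 5| < δ then both bounds hold and |t^2 − 25| ≤ 11|t + 5| < 11·(ϵ/11) = ϵ.

δ = min(1, ϵ/11)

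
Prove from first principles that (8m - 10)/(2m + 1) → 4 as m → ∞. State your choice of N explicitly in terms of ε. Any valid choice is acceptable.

Fix ε > 0. For m ≥ 1, |(8m - 10)/(2m + 1) − 4| = |-28|/(2(2m + 1)) = 28/(2(2m + 1)).
Since 2m + 1 ≥ 2m for m ≥ 1, this is ≤ 28/(2·2m) = 7/m.
So |(8m - 10)/(2m + 1) − 4| < ε whenever m > 7/ε.
Take N = 7/ε. If m > N then |(8m - 10)/(2m + 1) − 4| ≤ 7/m < ε.

N = 7/ε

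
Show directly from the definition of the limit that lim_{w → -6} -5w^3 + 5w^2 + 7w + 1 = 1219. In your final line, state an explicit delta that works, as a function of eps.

Let eps > 0. We want delta > 0 such that 0 < |w + 6| < delta implies |(-5w^3 + 5w^2 + 7w + 1) − 1219| < eps.
(-5w^3 + 5w^2 + 7w + 1) − 1219 = -5w^3 + 5w^2 + 7w - 1218 = (w + 6)(-5w^2 + 35w - 203).
So |(-5w^3 + 5w^2 + 7w + 1) − 1219| = |w + 6|·|-5w^2 + 35w - 203|.
Require delta ≤ 1. Then |w + 6| < 1 gives |w| < 7, and by the triangle inequality |-5w^2 + 35w - 203| ≤ 5·7^2 + 35·7 + 203 = 693.
Hence |(-5w^3 + 5w^2 + 7w + 1) − 1219| ≤ 693|w + 6| < eps provided |w + 6| < eps/693.
Choosing delta = min(1, eps/693) ensures both conditions, hence |(-5w^3 + 5w^2 + 7w + 1) − 1219| < eps.

delta = min(1, eps/693)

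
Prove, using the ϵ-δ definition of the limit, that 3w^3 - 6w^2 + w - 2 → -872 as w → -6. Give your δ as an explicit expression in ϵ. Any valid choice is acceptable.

δ = min(2, ϵ/529)

Let ϵ > 0 be given. We want δ > 0 such that 0 < |w + 6| < δ implies |(3w^3 - 6w^2 + w - 2) + 872| < ϵ.
(3w^3 - 6w^2 + w - 2) + 872 = 3w^3 - 6w^2 + w + 870 = (w + 6)(3w^2 - 24w + 145).
So |(3w^3 - 6w^2 + w - 2) + 872| = |w + 6|·|3w^2 - 24w + 145|.
Assume first that |w + 6| < 2, so |w| < 8. Then |3w^2 - 24w + 145| ≤ 3·8^2 + 24·8 + 145 = 529.
Hence |(3w^3 - 6w^2 + w - 2) + 872| ≤ 529|w + 6| < ϵ provided |w + 6| < ϵ/529.
Take δ = min(2, ϵ/529). Then 0 < |w + 6| < δ gives both |w + 6| < 2 and |w + 6| < ϵ/529, so |(3w^3 - 6w^2 + w - 2) + 872| < ϵ.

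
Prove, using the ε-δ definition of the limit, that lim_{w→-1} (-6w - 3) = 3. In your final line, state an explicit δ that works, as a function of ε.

δ = ε/6

Fix ε > 0. We need δ > 0 so that 0 < |w + 1| < δ implies |(-6w - 3) − 3| < ε.
Since (-6w - 3) − 3 = -6(w + 1), we have |(-6w - 3) − 3| = 6|w + 1|.
So 6|w + 1| < ε exactly when |w + 1| < ε/6.
Choosing δ = ε/6 gives |(-6w - 3) − 3| = 6|w + 1| < ε whenever |w + 1| < δ.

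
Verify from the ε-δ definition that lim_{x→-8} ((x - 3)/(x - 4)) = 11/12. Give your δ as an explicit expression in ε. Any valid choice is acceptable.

δ = min(6, 72ε)

Suppose ε > 0. We want δ > 0 with 0 < |x + 8| < δ ⇒ |(x - 3)/(x - 4) − (11/12)| < ε.
Combining over a common denominator, (x - 3)/(x - 4) − (11/12) = [(x - 3)·(-12) − (-11)·(x - 4)] / [(-12)·(x - 4)] = -1(x + 8) / ((-12)(x - 4)).
So |(x - 3)/(x - 4) − (11/12)| = |x + 8| / (12·|x − 4|).
Require δ ≤ 6, so |x − 4| ≥ |-12| − |x + 8| > 12 − 6 = 6.
Hence |(x - 3)/(x - 4) − (11/12)| < |x + 8|/(12·6) = (1/72)|x + 8|, which is < ε once |x + 8| < 72ε.
Take δ = min(6, 72ε). Then 0 < |x + 8| < δ forces both bounds, so |(x - 3)/(x - 4) − (11/12)| < ε.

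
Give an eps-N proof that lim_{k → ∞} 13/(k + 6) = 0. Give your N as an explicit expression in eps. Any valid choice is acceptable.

N = 13/eps

Fix eps > 0. For k ≥ 1, |13/(k + 6) − 0| = 13/(k + 6) ≤ 13/k.
We need 13/k < eps, i.e. k > 13/eps.
Take N = 13/eps. If k > N then |13/(k + 6)| ≤ 13/k < eps.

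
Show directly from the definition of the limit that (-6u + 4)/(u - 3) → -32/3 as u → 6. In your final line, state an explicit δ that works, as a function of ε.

δ = min(3/2, (9/28)ε)

Let ε > 0. We want δ > 0 with 0 < |u − 6| < δ ⇒ |(-6u + 4)/(u - 3) + 32/3| < ε.
Combining over a common denominator, (-6u + 4)/(u - 3) + 32/3 = [(-6u + 4)·3 − (-32)·(u - 3)] / [3·(u - 3)] = 14(u − 6) / (3(u - 3)).
So |(-6u + 4)/(u - 3) + 32/3| = 14|u − 6| / (3·|u − 3|).
Require δ ≤ 3/2, so |u − 3| ≥ |3| − |u − 6| > 3 − 3/2 = 3/2.
Hence |(-6u + 4)/(u - 3) + 32/3| < 14|u − 6|/(3·(3/2)) = (28/9)|u − 6|, which is < ε once |u − 6| < (9/28)ε.
Take δ = min(3/2, (9/28)ε). Then 0 < |u − 6| < δ forces both bounds, so |(-6u + 4)/(u - 3) + 32/3| < ε.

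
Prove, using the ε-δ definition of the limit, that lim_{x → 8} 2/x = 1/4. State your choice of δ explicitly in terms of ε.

δ = min(4, 16ε)

Fix ε > 0. We seek δ > 0 such that 0 < |x − 8| < δ implies |2/x − (1/4)| < ε.
|2/x − (1/4)| = 2·|8 − x|/(8·|x|) = 2|x − 8|/(8|x|).
Require δ ≤ 4 so that |x| > 8 − 4 = 4, hence 8|x| > 32.
Then |2/x − (1/4)| < 2|x − 8|/32, which is < ε when |x − 8| < 16ε.
Take δ = min(4, 16ε). Then 0 < |x − 8| < δ gives both |x − 8| < 4 and |x − 8| < 16ε, so |2/x − (1/4)| < ε.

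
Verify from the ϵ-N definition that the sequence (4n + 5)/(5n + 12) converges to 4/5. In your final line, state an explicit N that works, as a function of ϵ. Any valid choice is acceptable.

N = (23/25)/ϵ

Let ϵ > 0 be given. For n ≥ 1, |(4n + 5)/(5n + 12) − (4/5)| = |-23|/(5(5n + 12)) = 23/(5(5n + 12)).
Since 5n + 12 ≥ 5n for n ≥ 1, this is ≤ 23/(5·5n) = (23/25)/n.
So |(4n + 5)/(5n + 12) − (4/5)| < ϵ whenever n > (23/25)/ϵ.
Take N = (23/25)/ϵ. If n > N then |(4n + 5)/(5n + 12) − (4/5)| ≤ (23/25)/n < ϵ.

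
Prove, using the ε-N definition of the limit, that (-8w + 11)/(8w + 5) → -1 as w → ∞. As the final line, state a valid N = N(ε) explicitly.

N = 2/ε

Let ε > 0. We seek N > 0 such that w > N implies |(-8w + 11)/(8w + 5) + 1| < ε.
(-8w + 11)/(8w + 5) + 1 = (8(-8w + 11) − (-8)(8w + 5)) / (8(8w + 5)) = 128/(8(8w + 5)).
For w > 0 we have 8w + 5 > 8w, so |(-8w + 11)/(8w + 5) + 1| = 128/(8(8w + 5)) < 128/(8·8w) = 2/w.
Thus |(-8w + 11)/(8w + 5) + 1| < ε whenever w > 2/ε.
Take N = 2/ε. If w > N then |(-8w + 11)/(8w + 5) + 1| < 2/w < ε.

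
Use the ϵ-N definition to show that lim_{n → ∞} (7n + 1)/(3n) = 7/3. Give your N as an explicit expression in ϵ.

Fix ϵ > 0. For n ≥ 1, |(7n + 1)/(3n) − (7/3)| = |3|/(3(3n)) = 3/(3(3n)).
Since 3n ≥ 3n for n ≥ 1, this is ≤ 3/(3·3n) = (1/3)/n.
So |(7n + 1)/(3n) − (7/3)| < ϵ whenever n > (1/3)/ϵ.
Take N = (1/3)/ϵ. If n > N then |(7n + 1)/(3n) − (7/3)| ≤ (1/3)/n < ϵ.

N = (1/3)/ϵ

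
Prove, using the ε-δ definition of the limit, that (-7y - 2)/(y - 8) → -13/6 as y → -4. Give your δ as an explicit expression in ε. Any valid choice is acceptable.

Let ε > 0. We want δ > 0 with 0 < |y + 4| < δ ⇒ |(-7y - 2)/(y - 8) + 13/6| < ε.
Combining over a common denominator, (-7y - 2)/(y - 8) + 13/6 = [(-7y - 2)·(-12) − 26·(y - 8)] / [(-12)·(y - 8)] = 58(y + 4) / ((-12)(y - 8)).
So |(-7y - 2)/(y - 8) + 13/6| = 58|y + 4| / (12·|y − 8|).
Restrict δ ≤ 6. Then |y + 4| < 6 gives |y − 8| = |(y + 4) + (-12)| ≥ 12 − 6 = 6.
Hence |(-7y - 2)/(y - 8) + 13/6| < 58|y + 4|/(12·6) = (29/36)|y + 4|, which is < ε once |y + 4| < (36/29)ε.
Take δ = min(6, (36/29)ε). Then 0 < |y + 4| < δ forces both bounds, so |(-7y - 2)/(y - 8) + 13/6| < ε.

δ = min(6, (36/29)ε)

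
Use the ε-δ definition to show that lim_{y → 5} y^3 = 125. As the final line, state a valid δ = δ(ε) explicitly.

δ = min(2, ε/109)

Let ε > 0. We seek δ > 0 with 0 < |y − 5| < δ ⇒ |y^3 − 125| < ε.
Factor: y^3 − 125 = (y − 5)(y^2 + 5y + 25), so |y^3 − 125| = |y − 5|·|y^2 + 5y + 25|.
Impose δ ≤ 2 so that |y| < 7; then |y^2 + 5y + 25| ≤ 109.
Hence |y^3 − 125| ≤ 109|y − 5|, which is < ε once |y − 5| < ε/109.
Take δ = min(2, ε/109). If 0 < |y − 5| < δ then both bounds hold and |y^3 − 125| ≤ 109|y − 5| < 109·(ε/109) = ε.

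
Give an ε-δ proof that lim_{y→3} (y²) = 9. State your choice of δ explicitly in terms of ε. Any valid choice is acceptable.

δ = min(2, ε/8)

Fix ε > 0. We seek δ > 0 with 0 < |y − 3| < δ ⇒ |y² − 9| < ε.
Factor: y² − 9 = (y − 3)(y + 3), so |y² − 9| = |y − 3|·|y + 3|.
Impose δ ≤ 2 so that |y| < 5; then |y + 3| ≤ 8.
Hence |y² − 9| ≤ 8|y − 3|, which is < ε once |y − 3| < ε/8.
Take δ = min(2, ε/8). If 0 < |y − 3| < δ then both bounds hold and |y² − 9| ≤ 8|y − 3| < 8·(ε/8) = ε.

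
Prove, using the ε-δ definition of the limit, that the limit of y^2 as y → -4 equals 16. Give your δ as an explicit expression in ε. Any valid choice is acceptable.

δ = min(1, ε/9)

Suppose ε > 0. We seek δ > 0 with 0 < |y + 4| < δ ⇒ |y^2 − 16| < ε.
Factor: y^2 − 16 = (y + 4)(y - 4), so |y^2 − 16| = |y + 4|·|y - 4|.
Impose δ ≤ 1 so that |y| < 5; then |y - 4| ≤ 9.
Hence |y^2 − 16| ≤ 9|y + 4|, which is < ε once |y + 4| < ε/9.
Take δ = min(1, ε/9). If 0 < |y + 4| < δ then both bounds hold and |y^2 − 16| ≤ 9|y + 4| < 9·(ε/9) = ε.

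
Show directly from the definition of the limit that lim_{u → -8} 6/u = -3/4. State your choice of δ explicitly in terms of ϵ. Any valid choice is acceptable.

Suppose ϵ > 0. We seek δ > 0 such that 0 < |u + 8| < δ implies |6/u + 3/4| < ϵ.
|6/u + 3/4| = 6·|-8 − u|/(8·|u|) = 6|u + 8|/(8|u|).
Require δ ≤ 4 so that |u| > 8 − 4 = 4, hence 8|u| > 32.
Then |6/u + 3/4| < 6|u + 8|/32, which is < ϵ when |u + 8| < (16/3)ϵ.
Take δ = min(4, (16/3)ϵ). Then 0 < |u + 8| < δ gives both |u + 8| < 4 and |u + 8| < (16/3)ϵ, so |6/u + 3/4| < ϵ.

δ = min(4, (16/3)ϵ)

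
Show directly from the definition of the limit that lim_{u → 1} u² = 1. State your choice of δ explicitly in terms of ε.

δ = min(1, ε/3)

Let ε > 0 be given. We seek δ > 0 with 0 < |u − 1| < δ ⇒ |u² − 1| < ε.
Factor: u² − 1 = (u − 1)(u + 1), so |u² − 1| = |u − 1|·|u + 1|.
Impose δ ≤ 1 so that |u| < 2; then |u + 1| ≤ 3.
Hence |u² − 1| ≤ 3|u − 1|, which is < ε once |u − 1| < ε/3.
Take δ = min(1, ε/3). If 0 < |u − 1| < δ then both bounds hold and |u² − 1| ≤ 3|u − 1| < 3·(ε/3) = ε.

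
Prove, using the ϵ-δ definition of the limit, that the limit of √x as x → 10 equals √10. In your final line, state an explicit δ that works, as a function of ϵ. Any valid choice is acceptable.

Fix ϵ > 0. We want δ > 0 such that 0 < |x − 10| < δ implies |√x − √10| < ϵ.
Multiplying by the conjugate, |√x − √10| = |x − 10|/(√x + √10).
Restrict δ ≤ 10 so that |x − 10| < 10 forces x > 0, and then √x + √10 > √10.
Hence |√x − √10| < |x − 10|/√10, which is < ϵ once |x − 10| < √10·ϵ.
Take δ = min(10, √10·ϵ). If 0 < |x − 10| < δ then x > 0 and |√x − √10| < |x − 10|/√10 < ϵ.

δ = min(10, √10·ϵ)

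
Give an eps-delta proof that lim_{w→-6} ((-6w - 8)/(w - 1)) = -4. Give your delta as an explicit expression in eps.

delta = min(7/2, (7/4)eps)

Let eps > 0 be given. We want delta > 0 with 0 < |w + 6| < delta ⇒ |(-6w - 8)/(w - 1) + 4| < eps.
Combining over a common denominator, (-6w - 8)/(w - 1) + 4 = [(-6w - 8)·(-7) − 28·(w - 1)] / [(-7)·(w - 1)] = 14(w + 6) / ((-7)(w - 1)).
So |(-6w - 8)/(w - 1) + 4| = 14|w + 6| / (7·|w − 1|).
Require delta ≤ 7/2, so |w − 1| ≥ |-7| − |w + 6| > 7 − 7/2 = 7/2.
Hence |(-6w - 8)/(w - 1) + 4| < 14|w + 6|/(7·(7/2)) = (4/7)|w + 6|, which is < eps once |w + 6| < (7/4)eps.
Take delta = min(7/2, (7/4)eps). Then 0 < |w + 6| < delta forces both bounds, so |(-6w - 8)/(w - 1) + 4| < eps.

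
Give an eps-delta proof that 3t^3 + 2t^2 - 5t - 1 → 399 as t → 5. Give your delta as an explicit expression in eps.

Fix eps > 0. We want delta > 0 such that 0 < |t − 5| < delta implies |(3t^3 + 2t^2 - 5t - 1) − 399| < eps.
(3t^3 + 2t^2 - 5t - 1) − 399 = 3t^3 + 2t^2 - 5t - 400 = (t − 5)(3t^2 + 17t + 80).
So |(3t^3 + 2t^2 - 5t - 1) − 399| = |t − 5|·|3t^2 + 17t + 80|.
Require delta ≤ 1. Then |t − 5| < 1 gives |t| < 6, and by the triangle inequality |3t^2 + 17t + 80| ≤ 3·6^2 + 17·6 + 80 = 290.
Hence |(3t^3 + 2t^2 - 5t - 1) − 399| ≤ 290|t − 5| < eps provided |t − 5| < eps/290.
Choosing delta = min(1, eps/290) ensures both conditions, hence |(3t^3 + 2t^2 - 5t - 1) − 399| < eps.

delta = min(1, eps/290)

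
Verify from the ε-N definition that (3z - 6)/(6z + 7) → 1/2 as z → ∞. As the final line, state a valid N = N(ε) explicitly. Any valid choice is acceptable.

Let ε > 0. We seek N > 0 such that z > N implies |(3z - 6)/(6z + 7) − (1/2)| < ε.
(3z - 6)/(6z + 7) − (1/2) = (6(3z - 6) − 3(6z + 7)) / (6(6z + 7)) = -57/(6(6z + 7)).
For z > 0 we have 6z + 7 > 6z, so |(3z - 6)/(6z + 7) − (1/2)| = 57/(6(6z + 7)) < 57/(6·6z) = (19/12)/z.
Thus |(3z - 6)/(6z + 7) − (1/2)| < ε whenever z > (19/12)/ε.
Take N = (19/12)/ε. If z > N then |(3z - 6)/(6z + 7) − (1/2)| < (19/12)/z < ε.

N = (19/12)/ε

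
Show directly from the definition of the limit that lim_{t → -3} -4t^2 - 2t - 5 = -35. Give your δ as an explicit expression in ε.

δ = min(1, ε/26)

Suppose ε > 0. We want δ > 0 such that 0 < |t + 3| < δ implies |(-4t^2 - 2t - 5) + 35| < ε.
(-4t^2 - 2t - 5) + 35 = -4t^2 - 2t + 30 = (t + 3)(-4t + 10).
So |(-4t^2 - 2t - 5) + 35| = |t + 3|·|-4t + 10|.
Require δ ≤ 1. Then |t + 3| < 1 gives |t| < 4, and by the triangle inequality |-4t + 10| ≤ 4·4 + 10 = 26.
Hence |(-4t^2 - 2t - 5) + 35| ≤ 26|t + 3| < ε provided |t + 3| < ε/26.
Choosing δ = min(1, ε/26) ensures both conditions, hence |(-4t^2 - 2t - 5) + 35| < ε.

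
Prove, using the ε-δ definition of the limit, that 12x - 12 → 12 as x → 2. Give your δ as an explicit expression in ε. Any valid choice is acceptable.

Fix ε > 0. We need δ > 0 so that 0 < |x − 2| < δ implies |(12x - 12) − 12| < ε.
Since (12x - 12) − 12 = 12(x − 2), we have |(12x - 12) − 12| = 12|x − 2|.
Thus it suffices that |x − 2| < ε/12.
Choosing δ = ε/12 gives |(12x - 12) − 12| = 12|x − 2| < ε whenever |x − 2| < δ.

δ = ε/12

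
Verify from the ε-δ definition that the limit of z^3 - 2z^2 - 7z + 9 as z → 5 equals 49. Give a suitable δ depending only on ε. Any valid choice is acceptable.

Let ε > 0. We want δ > 0 such that 0 < |z − 5| < δ implies |(z^3 - 2z^2 - 7z + 9) − 49| < ε.
(z^3 - 2z^2 - 7z + 9) − 49 = z^3 - 2z^2 - 7z - 40 = (z − 5)(z^2 + 3z + 8).
So |(z^3 - 2z^2 - 7z + 9) − 49| = |z − 5|·|z^2 + 3z + 8|.
Require δ ≤ 1. Then |z − 5| < 1 gives |z| < 6, and by the triangle inequality |z^2 + 3z + 8| ≤ 6^2 + 3·6 + 8 = 62.
Hence |(z^3 - 2z^2 - 7z + 9) − 49| ≤ 62|z − 5| < ε provided |z − 5| < ε/62.
Choosing δ = min(1, ε/62) ensures both conditions, hence |(z^3 - 2z^2 - 7z + 9) − 49| < ε.

δ = min(1, ε/62)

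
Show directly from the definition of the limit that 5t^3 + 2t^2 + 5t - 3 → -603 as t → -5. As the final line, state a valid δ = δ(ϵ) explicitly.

Fix ϵ > 0. We want δ > 0 such that 0 < |t + 5| < δ implies |(5t^3 + 2t^2 + 5t - 3) + 603| < ϵ.
(5t^3 + 2t^2 + 5t - 3) + 603 = 5t^3 + 2t^2 + 5t + 600 = (t + 5)(5t^2 - 23t + 120).
So |(5t^3 + 2t^2 + 5t - 3) + 603| = |t + 5|·|5t^2 - 23t + 120|.
Assume first that |t + 5| < 2, so |t| < 7. Then |5t^2 - 23t + 120| ≤ 5·7^2 + 23·7 + 120 = 526.
Hence |(5t^3 + 2t^2 + 5t - 3) + 603| ≤ 526|t + 5| < ϵ provided |t + 5| < ϵ/526.
Take δ = min(2, ϵ/526). Then 0 < |t + 5| < δ gives both |t + 5| < 2 and |t + 5| < ϵ/526, so |(5t^3 + 2t^2 + 5t - 3) + 603| < ϵ.

δ = min(2, ϵ/526)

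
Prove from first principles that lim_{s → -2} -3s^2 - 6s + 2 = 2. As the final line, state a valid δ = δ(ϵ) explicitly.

δ = min(2, ϵ/12)

Fix ϵ > 0. We want δ > 0 such that 0 < |s + 2| < δ implies |(-3s^2 - 6s + 2) − 2| < ϵ.
(-3s^2 - 6s + 2) − 2 = -3s^2 - 6s = (s + 2)(-3s).
So |(-3s^2 - 6s + 2) − 2| = |s + 2|·|-3s|.
Require δ ≤ 2. Then |s + 2| < 2 gives |s| < 4, and by the triangle inequality |-3s| ≤ 3·4 = 12.
Hence |(-3s^2 - 6s + 2) − 2| ≤ 12|s + 2| < ϵ provided |s + 2| < ϵ/12.
Take δ = min(2, ϵ/12). Then 0 < |s + 2| < δ gives both |s + 2| < 2 and |s + 2| < ϵ/12, so |(-3s^2 - 6s + 2) − 2| < ϵ.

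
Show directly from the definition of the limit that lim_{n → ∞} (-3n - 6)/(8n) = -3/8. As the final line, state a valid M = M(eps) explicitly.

M = (3/4)/eps

Suppose eps > 0. For n ≥ 1, |(-3n - 6)/(8n) + 3/8| = |-48|/(8(8n)) = 48/(8(8n)).
Since 8n ≥ 8n for n ≥ 1, this is ≤ 48/(8·8n) = (3/4)/n.
So |(-3n - 6)/(8n) + 3/8| < eps whenever n > (3/4)/eps.
Take M = (3/4)/eps. If n > M then |(-3n - 6)/(8n) + 3/8| ≤ (3/4)/n < eps.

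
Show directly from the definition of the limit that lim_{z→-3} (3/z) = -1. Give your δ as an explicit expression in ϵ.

Let ϵ > 0 be given. We seek δ > 0 such that 0 < |z + 3| < δ implies |3/z + 1| < ϵ.
|3/z + 1| = 3·|-3 − z|/(3·|z|) = 3|z + 3|/(3|z|).
Restrict δ ≤ 3/2. Then |z + 3| < 3/2 gives |z| > 3/2, so 3|z| > 9/2.
Then |3/z + 1| < 3|z + 3|/(9/2), which is < ϵ when |z + 3| < (3/2)ϵ.
Take δ = min(3/2, (3/2)ϵ). Then 0 < |z + 3| < δ gives both |z + 3| < 3/2 and |z + 3| < (3/2)ϵ, so |3/z + 1| < ϵ.

δ = min(3/2, (3/2)ϵ)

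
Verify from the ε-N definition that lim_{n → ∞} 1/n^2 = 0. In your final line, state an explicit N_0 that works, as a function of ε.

Suppose ε > 0. For n ≥ 1, |1/n^2 − 0| = 1/n^2.
1/n^2 < ε ⇔ n^2 > 1/ε ⇔ n > (1/ε)^{1/2}.
Take N_0 = (1/ε)^{1/2}. Then n > N_0 implies 1/n^2 < ε.

N_0 = (1/ε)^{1/2}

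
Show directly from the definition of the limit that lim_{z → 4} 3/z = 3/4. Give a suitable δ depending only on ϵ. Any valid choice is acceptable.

Let ϵ > 0 be given. We seek δ > 0 such that 0 < |z − 4| < δ implies |3/z − (3/4)| < ϵ.
|3/z − (3/4)| = 3·|4 − z|/(4·|z|) = 3|z − 4|/(4|z|).
Restrict δ ≤ 2. Then |z − 4| < 2 gives |z| > 2, so 4|z| > 8.
Then |3/z − (3/4)| < 3|z − 4|/8, which is < ϵ when |z − 4| < (8/3)ϵ.
Take δ = min(2, (8/3)ϵ). Then 0 < |z − 4| < δ gives both |z − 4| < 2 and |z − 4| < (8/3)ϵ, so |3/z − (3/4)| < ϵ.

δ = min(2, (8/3)ϵ)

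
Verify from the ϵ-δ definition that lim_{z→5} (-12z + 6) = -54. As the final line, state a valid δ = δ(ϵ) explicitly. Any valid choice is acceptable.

Let ϵ > 0 be given. We need δ > 0 so that 0 < |z − 5| < δ implies |(-12z + 6) + 54| < ϵ.
Since (-12z + 6) + 54 = -12(z − 5), we have |(-12z + 6) + 54| = 12|z − 5|.
So 12|z − 5| < ϵ exactly when |z − 5| < ϵ/12.
Take δ = ϵ/12. If 0 < |z − 5| < δ then |(-12z + 6) + 54| = 12|z − 5| < 12·(ϵ/12) = ϵ.

δ = ϵ/12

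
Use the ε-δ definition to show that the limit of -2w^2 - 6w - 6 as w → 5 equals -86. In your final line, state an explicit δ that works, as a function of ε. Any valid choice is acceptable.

δ = min(1, ε/28)

Suppose ε > 0. We want δ > 0 such that 0 < |w − 5| < δ implies |(-2w^2 - 6w - 6) + 86| < ε.
(-2w^2 - 6w - 6) + 86 = -2w^2 - 6w + 80 = (w − 5)(-2w - 16).
So |(-2w^2 - 6w - 6) + 86| = |w − 5|·|-2w - 16|.
Assume first that |w − 5| < 1, so |w| < 6. Then |-2w - 16| ≤ 2·6 + 16 = 28.
Hence |(-2w^2 - 6w - 6) + 86| ≤ 28|w − 5| < ε provided |w − 5| < ε/28.
Choosing δ = min(1, ε/28) ensures both conditions, hence |(-2w^2 - 6w - 6) + 86| < ε.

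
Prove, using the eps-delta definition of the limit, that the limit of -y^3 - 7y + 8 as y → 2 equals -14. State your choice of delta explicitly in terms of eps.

Let eps > 0 be given. We want delta > 0 such that 0 < |y − 2| < delta implies |(-y^3 - 7y + 8) + 14| < eps.
(-y^3 - 7y + 8) + 14 = -y^3 - 7y + 22 = (y − 2)(-y^2 - 2y - 11).
So |(-y^3 - 7y + 8) + 14| = |y − 2|·|-y^2 - 2y - 11|.
Require delta ≤ 2. Then |y − 2| < 2 gives |y| < 4, and by the triangle inequality |-y^2 - 2y - 11| ≤ 4^2 + 2·4 + 11 = 35.
Hence |(-y^3 - 7y + 8) + 14| ≤ 35|y − 2| < eps provided |y − 2| < eps/35.
Choosing delta = min(2, eps/35) ensures both conditions, hence |(-y^3 - 7y + 8) + 14| < eps.

delta = min(2, eps/35)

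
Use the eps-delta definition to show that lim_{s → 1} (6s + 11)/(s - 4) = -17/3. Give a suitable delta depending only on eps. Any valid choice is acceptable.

delta = min(3/2, (9/70)eps)

Let eps > 0 be given. We want delta > 0 with 0 < |s − 1| < delta ⇒ |(6s + 11)/(s - 4) + 17/3| < eps.
Combining over a common denominator, (6s + 11)/(s - 4) + 17/3 = [(6s + 11)·(-3) − 17·(s - 4)] / [(-3)·(s - 4)] = -35(s − 1) / ((-3)(s - 4)).
So |(6s + 11)/(s - 4) + 17/3| = 35|s − 1| / (3·|s − 4|).
Require delta ≤ 3/2, so |s − 4| ≥ |-3| − |s − 1| > 3 − 3/2 = 3/2.
Hence |(6s + 11)/(s - 4) + 17/3| < 35|s − 1|/(3·(3/2)) = (70/9)|s − 1|, which is < eps once |s − 1| < (9/70)eps.
Take delta = min(3/2, (9/70)eps). Then 0 < |s − 1| < delta forces both bounds, so |(6s + 11)/(s - 4) + 17/3| < eps.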